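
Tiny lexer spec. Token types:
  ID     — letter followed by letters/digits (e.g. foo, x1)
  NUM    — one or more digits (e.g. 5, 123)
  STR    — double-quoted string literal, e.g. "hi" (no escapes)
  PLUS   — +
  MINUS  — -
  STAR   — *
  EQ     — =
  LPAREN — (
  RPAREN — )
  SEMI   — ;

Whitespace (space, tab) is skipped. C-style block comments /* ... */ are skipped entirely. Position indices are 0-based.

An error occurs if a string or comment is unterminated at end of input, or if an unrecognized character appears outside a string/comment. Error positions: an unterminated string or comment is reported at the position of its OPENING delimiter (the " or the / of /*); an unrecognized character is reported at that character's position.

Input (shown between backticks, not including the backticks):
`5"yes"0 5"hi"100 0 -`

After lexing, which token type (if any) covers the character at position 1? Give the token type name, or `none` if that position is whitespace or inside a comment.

pos=0: emit NUM '5' (now at pos=1)
pos=1: enter STRING mode
pos=1: emit STR "yes" (now at pos=6)
pos=6: emit NUM '0' (now at pos=7)
pos=8: emit NUM '5' (now at pos=9)
pos=9: enter STRING mode
pos=9: emit STR "hi" (now at pos=13)
pos=13: emit NUM '100' (now at pos=16)
pos=17: emit NUM '0' (now at pos=18)
pos=19: emit MINUS '-'
DONE. 8 tokens: [NUM, STR, NUM, NUM, STR, NUM, NUM, MINUS]
Position 1: char is '"' -> STR

Answer: STR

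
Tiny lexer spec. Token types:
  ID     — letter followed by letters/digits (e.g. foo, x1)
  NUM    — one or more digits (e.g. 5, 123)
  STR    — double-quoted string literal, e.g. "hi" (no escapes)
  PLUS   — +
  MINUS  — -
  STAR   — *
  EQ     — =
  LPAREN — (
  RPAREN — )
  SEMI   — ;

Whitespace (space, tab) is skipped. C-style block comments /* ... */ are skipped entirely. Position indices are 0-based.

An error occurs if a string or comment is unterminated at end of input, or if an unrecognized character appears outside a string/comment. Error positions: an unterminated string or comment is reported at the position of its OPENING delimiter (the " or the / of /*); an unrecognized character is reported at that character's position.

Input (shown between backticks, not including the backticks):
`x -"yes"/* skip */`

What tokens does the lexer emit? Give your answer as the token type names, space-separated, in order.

Answer: ID MINUS STR

Derivation:
pos=0: emit ID 'x' (now at pos=1)
pos=2: emit MINUS '-'
pos=3: enter STRING mode
pos=3: emit STR "yes" (now at pos=8)
pos=8: enter COMMENT mode (saw '/*')
exit COMMENT mode (now at pos=18)
DONE. 3 tokens: [ID, MINUS, STR]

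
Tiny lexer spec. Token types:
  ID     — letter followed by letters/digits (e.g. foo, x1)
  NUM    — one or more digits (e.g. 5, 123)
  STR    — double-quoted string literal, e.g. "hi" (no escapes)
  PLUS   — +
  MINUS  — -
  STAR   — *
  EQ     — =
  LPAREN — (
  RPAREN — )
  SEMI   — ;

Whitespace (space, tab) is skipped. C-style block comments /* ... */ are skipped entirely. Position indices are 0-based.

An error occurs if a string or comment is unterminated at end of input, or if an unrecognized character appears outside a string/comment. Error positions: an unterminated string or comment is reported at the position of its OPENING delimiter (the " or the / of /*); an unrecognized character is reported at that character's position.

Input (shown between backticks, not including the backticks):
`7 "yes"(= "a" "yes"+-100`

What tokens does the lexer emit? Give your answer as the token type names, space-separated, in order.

Answer: NUM STR LPAREN EQ STR STR PLUS MINUS NUM

Derivation:
pos=0: emit NUM '7' (now at pos=1)
pos=2: enter STRING mode
pos=2: emit STR "yes" (now at pos=7)
pos=7: emit LPAREN '('
pos=8: emit EQ '='
pos=10: enter STRING mode
pos=10: emit STR "a" (now at pos=13)
pos=14: enter STRING mode
pos=14: emit STR "yes" (now at pos=19)
pos=19: emit PLUS '+'
pos=20: emit MINUS '-'
pos=21: emit NUM '100' (now at pos=24)
DONE. 9 tokens: [NUM, STR, LPAREN, EQ, STR, STR, PLUS, MINUS, NUM]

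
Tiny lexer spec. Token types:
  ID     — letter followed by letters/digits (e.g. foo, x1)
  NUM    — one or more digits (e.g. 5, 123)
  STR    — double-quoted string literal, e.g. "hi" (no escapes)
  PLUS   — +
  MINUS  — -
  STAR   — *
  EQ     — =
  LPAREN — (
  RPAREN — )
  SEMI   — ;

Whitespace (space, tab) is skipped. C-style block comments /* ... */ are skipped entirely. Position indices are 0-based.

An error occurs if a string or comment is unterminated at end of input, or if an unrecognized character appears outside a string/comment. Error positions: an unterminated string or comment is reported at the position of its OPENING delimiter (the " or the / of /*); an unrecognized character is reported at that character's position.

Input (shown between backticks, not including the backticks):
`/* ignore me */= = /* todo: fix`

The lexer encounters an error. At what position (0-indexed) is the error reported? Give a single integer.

Answer: 19

Derivation:
pos=0: enter COMMENT mode (saw '/*')
exit COMMENT mode (now at pos=15)
pos=15: emit EQ '='
pos=17: emit EQ '='
pos=19: enter COMMENT mode (saw '/*')
pos=19: ERROR — unterminated comment (reached EOF)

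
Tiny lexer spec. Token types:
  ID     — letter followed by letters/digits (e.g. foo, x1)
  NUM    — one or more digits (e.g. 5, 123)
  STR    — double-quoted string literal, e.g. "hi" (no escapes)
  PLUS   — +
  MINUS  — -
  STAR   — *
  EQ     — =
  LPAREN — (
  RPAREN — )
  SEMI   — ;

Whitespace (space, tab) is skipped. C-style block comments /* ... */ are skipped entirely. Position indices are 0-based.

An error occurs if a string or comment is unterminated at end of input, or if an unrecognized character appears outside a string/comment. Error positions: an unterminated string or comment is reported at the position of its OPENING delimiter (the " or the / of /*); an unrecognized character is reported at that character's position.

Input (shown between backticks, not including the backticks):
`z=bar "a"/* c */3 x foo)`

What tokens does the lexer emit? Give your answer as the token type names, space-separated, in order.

Answer: ID EQ ID STR NUM ID ID RPAREN

Derivation:
pos=0: emit ID 'z' (now at pos=1)
pos=1: emit EQ '='
pos=2: emit ID 'bar' (now at pos=5)
pos=6: enter STRING mode
pos=6: emit STR "a" (now at pos=9)
pos=9: enter COMMENT mode (saw '/*')
exit COMMENT mode (now at pos=16)
pos=16: emit NUM '3' (now at pos=17)
pos=18: emit ID 'x' (now at pos=19)
pos=20: emit ID 'foo' (now at pos=23)
pos=23: emit RPAREN ')'
DONE. 8 tokens: [ID, EQ, ID, STR, NUM, ID, ID, RPAREN]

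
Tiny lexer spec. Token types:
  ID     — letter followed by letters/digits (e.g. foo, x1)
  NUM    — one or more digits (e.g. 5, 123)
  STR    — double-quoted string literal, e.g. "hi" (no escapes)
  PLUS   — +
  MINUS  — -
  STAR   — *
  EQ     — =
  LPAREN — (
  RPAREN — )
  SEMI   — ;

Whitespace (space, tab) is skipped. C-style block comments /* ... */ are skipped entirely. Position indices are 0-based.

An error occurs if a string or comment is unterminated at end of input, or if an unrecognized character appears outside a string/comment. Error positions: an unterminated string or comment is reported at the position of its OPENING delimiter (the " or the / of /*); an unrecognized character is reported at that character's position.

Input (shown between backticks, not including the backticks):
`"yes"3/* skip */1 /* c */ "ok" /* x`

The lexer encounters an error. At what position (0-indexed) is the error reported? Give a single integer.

pos=0: enter STRING mode
pos=0: emit STR "yes" (now at pos=5)
pos=5: emit NUM '3' (now at pos=6)
pos=6: enter COMMENT mode (saw '/*')
exit COMMENT mode (now at pos=16)
pos=16: emit NUM '1' (now at pos=17)
pos=18: enter COMMENT mode (saw '/*')
exit COMMENT mode (now at pos=25)
pos=26: enter STRING mode
pos=26: emit STR "ok" (now at pos=30)
pos=31: enter COMMENT mode (saw '/*')
pos=31: ERROR — unterminated comment (reached EOF)

Answer: 31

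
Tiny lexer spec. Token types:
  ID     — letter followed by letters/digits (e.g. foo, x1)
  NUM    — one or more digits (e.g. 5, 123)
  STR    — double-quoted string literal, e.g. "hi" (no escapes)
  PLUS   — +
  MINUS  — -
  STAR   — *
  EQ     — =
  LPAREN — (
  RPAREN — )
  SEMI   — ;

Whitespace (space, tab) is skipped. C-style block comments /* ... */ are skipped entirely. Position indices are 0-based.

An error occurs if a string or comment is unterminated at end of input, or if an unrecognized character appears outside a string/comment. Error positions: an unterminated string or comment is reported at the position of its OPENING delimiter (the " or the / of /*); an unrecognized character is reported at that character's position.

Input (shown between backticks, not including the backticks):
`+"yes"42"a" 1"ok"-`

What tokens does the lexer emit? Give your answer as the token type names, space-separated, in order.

pos=0: emit PLUS '+'
pos=1: enter STRING mode
pos=1: emit STR "yes" (now at pos=6)
pos=6: emit NUM '42' (now at pos=8)
pos=8: enter STRING mode
pos=8: emit STR "a" (now at pos=11)
pos=12: emit NUM '1' (now at pos=13)
pos=13: enter STRING mode
pos=13: emit STR "ok" (now at pos=17)
pos=17: emit MINUS '-'
DONE. 7 tokens: [PLUS, STR, NUM, STR, NUM, STR, MINUS]

Answer: PLUS STR NUM STR NUM STR MINUS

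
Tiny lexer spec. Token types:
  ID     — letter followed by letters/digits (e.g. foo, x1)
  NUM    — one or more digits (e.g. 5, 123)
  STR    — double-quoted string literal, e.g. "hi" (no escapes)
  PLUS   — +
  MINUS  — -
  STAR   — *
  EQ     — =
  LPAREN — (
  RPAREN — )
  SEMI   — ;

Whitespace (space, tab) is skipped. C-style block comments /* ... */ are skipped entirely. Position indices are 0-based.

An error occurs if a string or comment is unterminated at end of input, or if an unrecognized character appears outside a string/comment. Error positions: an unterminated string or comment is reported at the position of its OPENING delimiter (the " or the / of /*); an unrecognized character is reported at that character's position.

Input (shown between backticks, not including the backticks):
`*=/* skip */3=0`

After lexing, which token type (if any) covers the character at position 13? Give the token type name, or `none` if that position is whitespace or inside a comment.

pos=0: emit STAR '*'
pos=1: emit EQ '='
pos=2: enter COMMENT mode (saw '/*')
exit COMMENT mode (now at pos=12)
pos=12: emit NUM '3' (now at pos=13)
pos=13: emit EQ '='
pos=14: emit NUM '0' (now at pos=15)
DONE. 5 tokens: [STAR, EQ, NUM, EQ, NUM]
Position 13: char is '=' -> EQ

Answer: EQ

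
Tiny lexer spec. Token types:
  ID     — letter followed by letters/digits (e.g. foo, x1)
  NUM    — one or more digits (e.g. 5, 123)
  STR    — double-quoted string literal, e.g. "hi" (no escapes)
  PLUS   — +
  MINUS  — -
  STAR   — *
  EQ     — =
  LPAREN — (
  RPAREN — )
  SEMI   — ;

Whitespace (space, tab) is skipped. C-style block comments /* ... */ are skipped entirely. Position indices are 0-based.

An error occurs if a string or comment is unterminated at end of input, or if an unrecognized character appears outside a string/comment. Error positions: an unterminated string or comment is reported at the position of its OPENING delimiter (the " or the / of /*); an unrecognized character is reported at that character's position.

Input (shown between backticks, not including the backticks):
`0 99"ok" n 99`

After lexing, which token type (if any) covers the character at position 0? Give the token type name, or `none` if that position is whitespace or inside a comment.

Answer: NUM

Derivation:
pos=0: emit NUM '0' (now at pos=1)
pos=2: emit NUM '99' (now at pos=4)
pos=4: enter STRING mode
pos=4: emit STR "ok" (now at pos=8)
pos=9: emit ID 'n' (now at pos=10)
pos=11: emit NUM '99' (now at pos=13)
DONE. 5 tokens: [NUM, NUM, STR, ID, NUM]
Position 0: char is '0' -> NUM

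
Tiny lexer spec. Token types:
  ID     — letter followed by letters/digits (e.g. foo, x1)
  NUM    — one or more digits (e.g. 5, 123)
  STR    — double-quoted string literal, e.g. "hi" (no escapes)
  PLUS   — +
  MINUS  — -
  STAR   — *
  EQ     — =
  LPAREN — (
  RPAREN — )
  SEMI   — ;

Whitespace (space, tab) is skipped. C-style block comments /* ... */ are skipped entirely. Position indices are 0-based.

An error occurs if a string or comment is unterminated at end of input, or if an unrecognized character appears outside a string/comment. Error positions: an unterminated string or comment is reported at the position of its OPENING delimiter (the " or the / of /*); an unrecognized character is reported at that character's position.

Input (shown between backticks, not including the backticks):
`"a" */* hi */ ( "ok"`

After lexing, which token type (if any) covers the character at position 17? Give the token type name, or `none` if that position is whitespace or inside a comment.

Answer: STR

Derivation:
pos=0: enter STRING mode
pos=0: emit STR "a" (now at pos=3)
pos=4: emit STAR '*'
pos=5: enter COMMENT mode (saw '/*')
exit COMMENT mode (now at pos=13)
pos=14: emit LPAREN '('
pos=16: enter STRING mode
pos=16: emit STR "ok" (now at pos=20)
DONE. 4 tokens: [STR, STAR, LPAREN, STR]
Position 17: char is 'o' -> STR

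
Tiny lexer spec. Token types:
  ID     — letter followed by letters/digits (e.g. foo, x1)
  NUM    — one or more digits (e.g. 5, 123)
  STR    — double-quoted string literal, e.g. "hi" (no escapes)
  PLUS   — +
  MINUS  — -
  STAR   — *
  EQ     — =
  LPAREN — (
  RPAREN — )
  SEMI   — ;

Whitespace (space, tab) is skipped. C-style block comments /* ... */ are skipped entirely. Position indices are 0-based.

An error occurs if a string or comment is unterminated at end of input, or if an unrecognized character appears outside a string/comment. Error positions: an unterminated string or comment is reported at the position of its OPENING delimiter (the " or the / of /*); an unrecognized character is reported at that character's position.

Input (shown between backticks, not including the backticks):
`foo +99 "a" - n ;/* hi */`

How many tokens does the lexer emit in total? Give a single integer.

pos=0: emit ID 'foo' (now at pos=3)
pos=4: emit PLUS '+'
pos=5: emit NUM '99' (now at pos=7)
pos=8: enter STRING mode
pos=8: emit STR "a" (now at pos=11)
pos=12: emit MINUS '-'
pos=14: emit ID 'n' (now at pos=15)
pos=16: emit SEMI ';'
pos=17: enter COMMENT mode (saw '/*')
exit COMMENT mode (now at pos=25)
DONE. 7 tokens: [ID, PLUS, NUM, STR, MINUS, ID, SEMI]

Answer: 7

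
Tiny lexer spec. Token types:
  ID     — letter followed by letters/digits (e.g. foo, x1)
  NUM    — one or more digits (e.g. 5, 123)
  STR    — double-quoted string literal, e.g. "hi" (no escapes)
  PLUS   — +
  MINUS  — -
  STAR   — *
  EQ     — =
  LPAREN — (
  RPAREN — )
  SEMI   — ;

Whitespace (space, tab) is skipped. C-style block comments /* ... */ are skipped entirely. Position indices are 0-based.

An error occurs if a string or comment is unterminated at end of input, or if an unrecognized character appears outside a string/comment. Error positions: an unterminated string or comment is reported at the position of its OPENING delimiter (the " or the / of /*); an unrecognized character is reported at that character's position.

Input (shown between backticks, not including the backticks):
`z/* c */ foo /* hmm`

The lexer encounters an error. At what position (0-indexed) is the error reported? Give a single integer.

pos=0: emit ID 'z' (now at pos=1)
pos=1: enter COMMENT mode (saw '/*')
exit COMMENT mode (now at pos=8)
pos=9: emit ID 'foo' (now at pos=12)
pos=13: enter COMMENT mode (saw '/*')
pos=13: ERROR — unterminated comment (reached EOF)

Answer: 13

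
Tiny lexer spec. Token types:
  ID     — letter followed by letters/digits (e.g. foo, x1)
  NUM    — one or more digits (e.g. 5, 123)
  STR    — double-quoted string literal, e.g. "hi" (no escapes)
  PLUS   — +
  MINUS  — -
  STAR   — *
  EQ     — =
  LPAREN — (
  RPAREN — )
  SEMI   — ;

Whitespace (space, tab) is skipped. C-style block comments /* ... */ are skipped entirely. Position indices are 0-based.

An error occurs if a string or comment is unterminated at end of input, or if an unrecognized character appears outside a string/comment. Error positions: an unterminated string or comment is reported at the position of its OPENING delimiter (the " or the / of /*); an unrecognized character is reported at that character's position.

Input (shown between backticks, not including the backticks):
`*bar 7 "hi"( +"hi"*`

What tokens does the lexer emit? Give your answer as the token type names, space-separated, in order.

Answer: STAR ID NUM STR LPAREN PLUS STR STAR

Derivation:
pos=0: emit STAR '*'
pos=1: emit ID 'bar' (now at pos=4)
pos=5: emit NUM '7' (now at pos=6)
pos=7: enter STRING mode
pos=7: emit STR "hi" (now at pos=11)
pos=11: emit LPAREN '('
pos=13: emit PLUS '+'
pos=14: enter STRING mode
pos=14: emit STR "hi" (now at pos=18)
pos=18: emit STAR '*'
DONE. 8 tokens: [STAR, ID, NUM, STR, LPAREN, PLUS, STR, STAR]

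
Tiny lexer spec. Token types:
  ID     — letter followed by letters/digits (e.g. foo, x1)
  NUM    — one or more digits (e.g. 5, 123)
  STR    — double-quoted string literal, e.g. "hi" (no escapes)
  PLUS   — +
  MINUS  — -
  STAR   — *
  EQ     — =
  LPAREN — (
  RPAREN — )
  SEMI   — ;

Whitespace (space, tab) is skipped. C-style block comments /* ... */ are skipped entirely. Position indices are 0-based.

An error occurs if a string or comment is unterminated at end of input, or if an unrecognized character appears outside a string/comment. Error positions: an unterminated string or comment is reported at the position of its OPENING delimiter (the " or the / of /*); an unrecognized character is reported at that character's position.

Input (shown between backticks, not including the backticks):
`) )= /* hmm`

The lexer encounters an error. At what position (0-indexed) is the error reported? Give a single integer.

pos=0: emit RPAREN ')'
pos=2: emit RPAREN ')'
pos=3: emit EQ '='
pos=5: enter COMMENT mode (saw '/*')
pos=5: ERROR — unterminated comment (reached EOF)

Answer: 5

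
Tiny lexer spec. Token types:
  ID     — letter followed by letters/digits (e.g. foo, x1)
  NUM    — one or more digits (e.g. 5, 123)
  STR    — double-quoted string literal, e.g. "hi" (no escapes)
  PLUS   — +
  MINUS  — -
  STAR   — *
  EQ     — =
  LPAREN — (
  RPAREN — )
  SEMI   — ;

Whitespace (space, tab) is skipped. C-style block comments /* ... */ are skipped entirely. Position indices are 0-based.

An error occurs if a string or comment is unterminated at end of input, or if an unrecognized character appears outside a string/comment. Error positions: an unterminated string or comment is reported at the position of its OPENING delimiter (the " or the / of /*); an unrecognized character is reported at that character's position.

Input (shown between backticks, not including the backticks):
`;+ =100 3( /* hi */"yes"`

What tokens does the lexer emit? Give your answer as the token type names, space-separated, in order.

pos=0: emit SEMI ';'
pos=1: emit PLUS '+'
pos=3: emit EQ '='
pos=4: emit NUM '100' (now at pos=7)
pos=8: emit NUM '3' (now at pos=9)
pos=9: emit LPAREN '('
pos=11: enter COMMENT mode (saw '/*')
exit COMMENT mode (now at pos=19)
pos=19: enter STRING mode
pos=19: emit STR "yes" (now at pos=24)
DONE. 7 tokens: [SEMI, PLUS, EQ, NUM, NUM, LPAREN, STR]

Answer: SEMI PLUS EQ NUM NUM LPAREN STR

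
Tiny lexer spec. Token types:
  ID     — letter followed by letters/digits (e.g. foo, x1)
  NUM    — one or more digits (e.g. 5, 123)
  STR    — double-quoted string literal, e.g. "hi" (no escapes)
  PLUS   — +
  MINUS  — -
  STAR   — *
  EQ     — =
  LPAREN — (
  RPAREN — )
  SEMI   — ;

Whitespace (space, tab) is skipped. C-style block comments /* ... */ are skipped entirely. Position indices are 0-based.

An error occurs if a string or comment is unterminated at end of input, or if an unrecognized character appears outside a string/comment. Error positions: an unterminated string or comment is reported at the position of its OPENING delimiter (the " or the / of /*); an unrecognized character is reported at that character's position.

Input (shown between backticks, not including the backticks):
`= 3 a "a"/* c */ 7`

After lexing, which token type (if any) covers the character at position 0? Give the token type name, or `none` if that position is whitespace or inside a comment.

Answer: EQ

Derivation:
pos=0: emit EQ '='
pos=2: emit NUM '3' (now at pos=3)
pos=4: emit ID 'a' (now at pos=5)
pos=6: enter STRING mode
pos=6: emit STR "a" (now at pos=9)
pos=9: enter COMMENT mode (saw '/*')
exit COMMENT mode (now at pos=16)
pos=17: emit NUM '7' (now at pos=18)
DONE. 5 tokens: [EQ, NUM, ID, STR, NUM]
Position 0: char is '=' -> EQ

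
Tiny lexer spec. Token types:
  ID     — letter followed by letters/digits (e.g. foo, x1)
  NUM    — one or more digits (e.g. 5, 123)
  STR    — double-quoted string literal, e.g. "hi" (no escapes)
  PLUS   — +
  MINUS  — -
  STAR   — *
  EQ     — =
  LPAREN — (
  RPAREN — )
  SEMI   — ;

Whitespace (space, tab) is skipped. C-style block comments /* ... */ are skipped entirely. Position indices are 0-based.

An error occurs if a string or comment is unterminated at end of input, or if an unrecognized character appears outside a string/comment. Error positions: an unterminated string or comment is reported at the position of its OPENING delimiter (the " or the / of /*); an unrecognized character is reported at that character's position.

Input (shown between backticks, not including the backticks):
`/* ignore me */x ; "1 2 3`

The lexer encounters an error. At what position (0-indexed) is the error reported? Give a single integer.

pos=0: enter COMMENT mode (saw '/*')
exit COMMENT mode (now at pos=15)
pos=15: emit ID 'x' (now at pos=16)
pos=17: emit SEMI ';'
pos=19: enter STRING mode
pos=19: ERROR — unterminated string

Answer: 19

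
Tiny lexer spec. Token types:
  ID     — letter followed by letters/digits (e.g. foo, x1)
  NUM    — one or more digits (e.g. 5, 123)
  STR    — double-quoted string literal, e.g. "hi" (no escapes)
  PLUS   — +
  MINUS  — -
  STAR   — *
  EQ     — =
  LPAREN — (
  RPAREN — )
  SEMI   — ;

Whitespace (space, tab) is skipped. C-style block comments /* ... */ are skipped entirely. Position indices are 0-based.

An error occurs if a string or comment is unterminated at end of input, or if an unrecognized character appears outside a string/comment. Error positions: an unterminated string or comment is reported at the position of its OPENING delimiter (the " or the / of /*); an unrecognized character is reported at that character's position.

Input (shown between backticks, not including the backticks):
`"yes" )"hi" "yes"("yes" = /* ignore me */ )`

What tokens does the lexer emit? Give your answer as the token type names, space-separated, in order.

Answer: STR RPAREN STR STR LPAREN STR EQ RPAREN

Derivation:
pos=0: enter STRING mode
pos=0: emit STR "yes" (now at pos=5)
pos=6: emit RPAREN ')'
pos=7: enter STRING mode
pos=7: emit STR "hi" (now at pos=11)
pos=12: enter STRING mode
pos=12: emit STR "yes" (now at pos=17)
pos=17: emit LPAREN '('
pos=18: enter STRING mode
pos=18: emit STR "yes" (now at pos=23)
pos=24: emit EQ '='
pos=26: enter COMMENT mode (saw '/*')
exit COMMENT mode (now at pos=41)
pos=42: emit RPAREN ')'
DONE. 8 tokens: [STR, RPAREN, STR, STR, LPAREN, STR, EQ, RPAREN]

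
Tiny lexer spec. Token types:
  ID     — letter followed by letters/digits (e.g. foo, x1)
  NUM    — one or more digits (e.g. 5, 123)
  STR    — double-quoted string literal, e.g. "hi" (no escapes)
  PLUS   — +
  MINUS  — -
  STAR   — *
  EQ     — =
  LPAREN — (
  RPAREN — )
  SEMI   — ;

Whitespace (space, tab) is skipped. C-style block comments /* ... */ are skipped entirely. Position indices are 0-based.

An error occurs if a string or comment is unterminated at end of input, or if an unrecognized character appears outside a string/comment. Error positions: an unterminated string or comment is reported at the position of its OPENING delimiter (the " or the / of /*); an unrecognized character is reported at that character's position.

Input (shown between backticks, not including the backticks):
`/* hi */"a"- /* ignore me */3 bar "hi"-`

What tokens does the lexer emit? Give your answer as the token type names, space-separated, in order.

pos=0: enter COMMENT mode (saw '/*')
exit COMMENT mode (now at pos=8)
pos=8: enter STRING mode
pos=8: emit STR "a" (now at pos=11)
pos=11: emit MINUS '-'
pos=13: enter COMMENT mode (saw '/*')
exit COMMENT mode (now at pos=28)
pos=28: emit NUM '3' (now at pos=29)
pos=30: emit ID 'bar' (now at pos=33)
pos=34: enter STRING mode
pos=34: emit STR "hi" (now at pos=38)
pos=38: emit MINUS '-'
DONE. 6 tokens: [STR, MINUS, NUM, ID, STR, MINUS]

Answer: STR MINUS NUM ID STR MINUS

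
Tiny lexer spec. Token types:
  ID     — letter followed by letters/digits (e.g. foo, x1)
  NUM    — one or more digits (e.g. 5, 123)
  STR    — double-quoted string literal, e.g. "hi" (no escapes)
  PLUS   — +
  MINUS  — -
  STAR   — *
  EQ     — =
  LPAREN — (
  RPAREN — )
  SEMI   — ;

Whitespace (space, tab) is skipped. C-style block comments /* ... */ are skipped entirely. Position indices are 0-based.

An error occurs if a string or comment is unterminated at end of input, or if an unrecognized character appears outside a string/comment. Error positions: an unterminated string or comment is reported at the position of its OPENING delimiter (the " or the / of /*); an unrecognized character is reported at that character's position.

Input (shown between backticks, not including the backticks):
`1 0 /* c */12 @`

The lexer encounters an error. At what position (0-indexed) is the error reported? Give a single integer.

Answer: 14

Derivation:
pos=0: emit NUM '1' (now at pos=1)
pos=2: emit NUM '0' (now at pos=3)
pos=4: enter COMMENT mode (saw '/*')
exit COMMENT mode (now at pos=11)
pos=11: emit NUM '12' (now at pos=13)
pos=14: ERROR — unrecognized char '@'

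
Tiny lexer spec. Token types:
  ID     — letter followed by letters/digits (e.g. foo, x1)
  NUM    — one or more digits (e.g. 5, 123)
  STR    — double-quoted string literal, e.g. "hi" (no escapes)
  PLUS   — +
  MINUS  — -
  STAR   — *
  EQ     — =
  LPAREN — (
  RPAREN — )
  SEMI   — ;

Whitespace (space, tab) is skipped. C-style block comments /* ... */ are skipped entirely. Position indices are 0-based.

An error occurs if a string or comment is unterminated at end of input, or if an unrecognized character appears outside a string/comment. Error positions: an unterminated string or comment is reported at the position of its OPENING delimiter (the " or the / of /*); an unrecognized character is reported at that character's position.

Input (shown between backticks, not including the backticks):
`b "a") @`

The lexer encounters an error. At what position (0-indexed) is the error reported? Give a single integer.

Answer: 7

Derivation:
pos=0: emit ID 'b' (now at pos=1)
pos=2: enter STRING mode
pos=2: emit STR "a" (now at pos=5)
pos=5: emit RPAREN ')'
pos=7: ERROR — unrecognized char '@'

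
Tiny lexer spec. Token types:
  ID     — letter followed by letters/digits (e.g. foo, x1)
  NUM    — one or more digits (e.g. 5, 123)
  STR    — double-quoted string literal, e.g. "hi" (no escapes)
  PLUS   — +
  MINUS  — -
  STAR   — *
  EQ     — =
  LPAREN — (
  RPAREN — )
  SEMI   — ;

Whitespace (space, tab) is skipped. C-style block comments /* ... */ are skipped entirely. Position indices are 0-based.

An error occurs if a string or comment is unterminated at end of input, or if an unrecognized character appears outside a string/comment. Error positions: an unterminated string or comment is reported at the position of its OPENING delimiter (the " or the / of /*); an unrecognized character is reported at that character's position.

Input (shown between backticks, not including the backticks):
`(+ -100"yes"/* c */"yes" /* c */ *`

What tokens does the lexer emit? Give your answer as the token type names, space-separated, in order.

Answer: LPAREN PLUS MINUS NUM STR STR STAR

Derivation:
pos=0: emit LPAREN '('
pos=1: emit PLUS '+'
pos=3: emit MINUS '-'
pos=4: emit NUM '100' (now at pos=7)
pos=7: enter STRING mode
pos=7: emit STR "yes" (now at pos=12)
pos=12: enter COMMENT mode (saw '/*')
exit COMMENT mode (now at pos=19)
pos=19: enter STRING mode
pos=19: emit STR "yes" (now at pos=24)
pos=25: enter COMMENT mode (saw '/*')
exit COMMENT mode (now at pos=32)
pos=33: emit STAR '*'
DONE. 7 tokens: [LPAREN, PLUS, MINUS, NUM, STR, STR, STAR]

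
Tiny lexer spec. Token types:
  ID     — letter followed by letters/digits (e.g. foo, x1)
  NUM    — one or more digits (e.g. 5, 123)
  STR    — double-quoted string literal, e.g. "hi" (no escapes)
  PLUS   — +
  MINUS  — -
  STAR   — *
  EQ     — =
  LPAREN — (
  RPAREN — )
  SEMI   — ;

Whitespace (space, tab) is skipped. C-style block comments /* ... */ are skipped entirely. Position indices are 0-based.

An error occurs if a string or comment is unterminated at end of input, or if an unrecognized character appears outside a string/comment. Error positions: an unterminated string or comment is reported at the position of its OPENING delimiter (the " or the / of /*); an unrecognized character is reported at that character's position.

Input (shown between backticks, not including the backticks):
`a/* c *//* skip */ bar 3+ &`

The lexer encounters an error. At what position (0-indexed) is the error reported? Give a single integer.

Answer: 26

Derivation:
pos=0: emit ID 'a' (now at pos=1)
pos=1: enter COMMENT mode (saw '/*')
exit COMMENT mode (now at pos=8)
pos=8: enter COMMENT mode (saw '/*')
exit COMMENT mode (now at pos=18)
pos=19: emit ID 'bar' (now at pos=22)
pos=23: emit NUM '3' (now at pos=24)
pos=24: emit PLUS '+'
pos=26: ERROR — unrecognized char '&'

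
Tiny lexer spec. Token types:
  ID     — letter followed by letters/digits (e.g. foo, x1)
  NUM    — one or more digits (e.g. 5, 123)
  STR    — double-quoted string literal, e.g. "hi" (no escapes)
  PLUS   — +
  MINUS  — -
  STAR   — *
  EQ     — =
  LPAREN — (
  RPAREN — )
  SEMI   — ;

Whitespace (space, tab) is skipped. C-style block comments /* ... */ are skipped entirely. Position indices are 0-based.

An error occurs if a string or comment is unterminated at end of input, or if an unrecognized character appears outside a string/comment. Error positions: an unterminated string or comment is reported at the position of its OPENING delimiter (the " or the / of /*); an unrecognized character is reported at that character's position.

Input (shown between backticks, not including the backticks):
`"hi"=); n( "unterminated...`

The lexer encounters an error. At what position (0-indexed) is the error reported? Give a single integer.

pos=0: enter STRING mode
pos=0: emit STR "hi" (now at pos=4)
pos=4: emit EQ '='
pos=5: emit RPAREN ')'
pos=6: emit SEMI ';'
pos=8: emit ID 'n' (now at pos=9)
pos=9: emit LPAREN '('
pos=11: enter STRING mode
pos=11: ERROR — unterminated string

Answer: 11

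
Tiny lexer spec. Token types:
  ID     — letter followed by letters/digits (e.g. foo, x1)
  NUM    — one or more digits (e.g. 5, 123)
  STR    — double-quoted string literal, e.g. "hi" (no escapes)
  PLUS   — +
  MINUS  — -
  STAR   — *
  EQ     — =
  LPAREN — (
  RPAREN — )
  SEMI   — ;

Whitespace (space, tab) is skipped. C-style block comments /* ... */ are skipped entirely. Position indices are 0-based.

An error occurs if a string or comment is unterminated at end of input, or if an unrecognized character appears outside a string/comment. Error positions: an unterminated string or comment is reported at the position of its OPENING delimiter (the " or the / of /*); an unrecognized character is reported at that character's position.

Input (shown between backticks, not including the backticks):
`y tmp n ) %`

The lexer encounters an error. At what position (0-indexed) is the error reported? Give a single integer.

pos=0: emit ID 'y' (now at pos=1)
pos=2: emit ID 'tmp' (now at pos=5)
pos=6: emit ID 'n' (now at pos=7)
pos=8: emit RPAREN ')'
pos=10: ERROR — unrecognized char '%'

Answer: 10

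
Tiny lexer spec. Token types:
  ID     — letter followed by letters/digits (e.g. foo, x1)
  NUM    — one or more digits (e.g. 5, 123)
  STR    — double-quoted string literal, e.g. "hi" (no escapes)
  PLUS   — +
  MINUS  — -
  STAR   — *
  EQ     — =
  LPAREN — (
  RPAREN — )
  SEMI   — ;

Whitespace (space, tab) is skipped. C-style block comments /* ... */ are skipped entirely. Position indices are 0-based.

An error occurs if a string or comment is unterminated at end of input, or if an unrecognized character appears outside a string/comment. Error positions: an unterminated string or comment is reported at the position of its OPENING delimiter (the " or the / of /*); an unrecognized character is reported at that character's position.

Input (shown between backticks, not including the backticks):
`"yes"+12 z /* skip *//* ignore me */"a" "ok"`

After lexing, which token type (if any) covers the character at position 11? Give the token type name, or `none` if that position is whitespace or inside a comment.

Answer: none

Derivation:
pos=0: enter STRING mode
pos=0: emit STR "yes" (now at pos=5)
pos=5: emit PLUS '+'
pos=6: emit NUM '12' (now at pos=8)
pos=9: emit ID 'z' (now at pos=10)
pos=11: enter COMMENT mode (saw '/*')
exit COMMENT mode (now at pos=21)
pos=21: enter COMMENT mode (saw '/*')
exit COMMENT mode (now at pos=36)
pos=36: enter STRING mode
pos=36: emit STR "a" (now at pos=39)
pos=40: enter STRING mode
pos=40: emit STR "ok" (now at pos=44)
DONE. 6 tokens: [STR, PLUS, NUM, ID, STR, STR]
Position 11: char is '/' -> none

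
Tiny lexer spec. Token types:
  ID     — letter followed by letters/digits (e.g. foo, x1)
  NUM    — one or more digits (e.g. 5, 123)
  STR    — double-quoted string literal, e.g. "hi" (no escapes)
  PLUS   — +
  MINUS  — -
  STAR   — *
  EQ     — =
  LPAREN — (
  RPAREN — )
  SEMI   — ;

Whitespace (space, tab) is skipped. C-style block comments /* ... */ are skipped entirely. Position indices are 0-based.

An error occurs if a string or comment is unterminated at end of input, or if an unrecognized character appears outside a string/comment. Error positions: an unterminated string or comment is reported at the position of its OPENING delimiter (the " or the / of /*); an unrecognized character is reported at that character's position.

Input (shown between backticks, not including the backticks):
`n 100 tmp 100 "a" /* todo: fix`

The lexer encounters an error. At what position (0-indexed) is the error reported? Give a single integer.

Answer: 18

Derivation:
pos=0: emit ID 'n' (now at pos=1)
pos=2: emit NUM '100' (now at pos=5)
pos=6: emit ID 'tmp' (now at pos=9)
pos=10: emit NUM '100' (now at pos=13)
pos=14: enter STRING mode
pos=14: emit STR "a" (now at pos=17)
pos=18: enter COMMENT mode (saw '/*')
pos=18: ERROR — unterminated comment (reached EOF)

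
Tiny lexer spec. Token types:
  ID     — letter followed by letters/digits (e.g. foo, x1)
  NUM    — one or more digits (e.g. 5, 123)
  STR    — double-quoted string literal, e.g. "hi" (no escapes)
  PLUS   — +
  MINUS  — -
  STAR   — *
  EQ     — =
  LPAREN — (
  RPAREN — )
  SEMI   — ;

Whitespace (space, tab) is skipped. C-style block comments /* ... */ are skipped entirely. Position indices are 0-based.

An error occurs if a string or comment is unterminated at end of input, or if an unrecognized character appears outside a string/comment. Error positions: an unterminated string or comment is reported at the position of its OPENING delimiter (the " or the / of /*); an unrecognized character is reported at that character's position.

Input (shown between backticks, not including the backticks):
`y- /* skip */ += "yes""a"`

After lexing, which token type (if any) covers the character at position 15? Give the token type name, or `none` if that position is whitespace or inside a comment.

pos=0: emit ID 'y' (now at pos=1)
pos=1: emit MINUS '-'
pos=3: enter COMMENT mode (saw '/*')
exit COMMENT mode (now at pos=13)
pos=14: emit PLUS '+'
pos=15: emit EQ '='
pos=17: enter STRING mode
pos=17: emit STR "yes" (now at pos=22)
pos=22: enter STRING mode
pos=22: emit STR "a" (now at pos=25)
DONE. 6 tokens: [ID, MINUS, PLUS, EQ, STR, STR]
Position 15: char is '=' -> EQ

Answer: EQ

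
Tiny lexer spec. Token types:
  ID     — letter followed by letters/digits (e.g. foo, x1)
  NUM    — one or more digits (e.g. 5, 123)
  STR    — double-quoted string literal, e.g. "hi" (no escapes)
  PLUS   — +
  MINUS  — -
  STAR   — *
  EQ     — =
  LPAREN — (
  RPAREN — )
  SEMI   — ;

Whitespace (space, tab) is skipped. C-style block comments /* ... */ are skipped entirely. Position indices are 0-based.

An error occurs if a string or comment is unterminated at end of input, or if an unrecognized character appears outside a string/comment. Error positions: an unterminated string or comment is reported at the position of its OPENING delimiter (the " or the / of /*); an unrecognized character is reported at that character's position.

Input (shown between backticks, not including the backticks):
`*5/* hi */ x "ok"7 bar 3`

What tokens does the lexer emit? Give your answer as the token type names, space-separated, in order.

Answer: STAR NUM ID STR NUM ID NUM

Derivation:
pos=0: emit STAR '*'
pos=1: emit NUM '5' (now at pos=2)
pos=2: enter COMMENT mode (saw '/*')
exit COMMENT mode (now at pos=10)
pos=11: emit ID 'x' (now at pos=12)
pos=13: enter STRING mode
pos=13: emit STR "ok" (now at pos=17)
pos=17: emit NUM '7' (now at pos=18)
pos=19: emit ID 'bar' (now at pos=22)
pos=23: emit NUM '3' (now at pos=24)
DONE. 7 tokens: [STAR, NUM, ID, STR, NUM, ID, NUM]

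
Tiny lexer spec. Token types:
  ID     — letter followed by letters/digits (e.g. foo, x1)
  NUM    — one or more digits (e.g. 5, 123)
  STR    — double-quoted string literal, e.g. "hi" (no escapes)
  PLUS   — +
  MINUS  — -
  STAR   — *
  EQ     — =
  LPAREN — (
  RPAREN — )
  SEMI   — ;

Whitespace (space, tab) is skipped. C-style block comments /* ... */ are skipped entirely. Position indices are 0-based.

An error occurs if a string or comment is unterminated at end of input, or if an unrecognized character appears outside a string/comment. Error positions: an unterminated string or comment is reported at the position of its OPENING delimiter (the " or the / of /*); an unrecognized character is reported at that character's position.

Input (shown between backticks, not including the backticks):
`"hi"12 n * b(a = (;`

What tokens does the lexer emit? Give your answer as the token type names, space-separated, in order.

Answer: STR NUM ID STAR ID LPAREN ID EQ LPAREN SEMI

Derivation:
pos=0: enter STRING mode
pos=0: emit STR "hi" (now at pos=4)
pos=4: emit NUM '12' (now at pos=6)
pos=7: emit ID 'n' (now at pos=8)
pos=9: emit STAR '*'
pos=11: emit ID 'b' (now at pos=12)
pos=12: emit LPAREN '('
pos=13: emit ID 'a' (now at pos=14)
pos=15: emit EQ '='
pos=17: emit LPAREN '('
pos=18: emit SEMI ';'
DONE. 10 tokens: [STR, NUM, ID, STAR, ID, LPAREN, ID, EQ, LPAREN, SEMI]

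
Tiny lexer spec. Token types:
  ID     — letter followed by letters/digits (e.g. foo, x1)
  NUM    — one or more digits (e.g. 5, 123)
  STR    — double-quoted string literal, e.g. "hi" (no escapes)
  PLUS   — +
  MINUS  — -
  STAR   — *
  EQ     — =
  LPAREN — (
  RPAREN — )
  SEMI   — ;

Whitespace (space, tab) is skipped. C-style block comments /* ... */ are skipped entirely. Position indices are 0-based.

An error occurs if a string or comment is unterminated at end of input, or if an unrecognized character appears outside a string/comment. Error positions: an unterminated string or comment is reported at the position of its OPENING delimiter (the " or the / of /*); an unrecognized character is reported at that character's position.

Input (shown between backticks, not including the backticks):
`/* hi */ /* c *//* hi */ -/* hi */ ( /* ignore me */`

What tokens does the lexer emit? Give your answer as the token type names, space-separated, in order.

Answer: MINUS LPAREN

Derivation:
pos=0: enter COMMENT mode (saw '/*')
exit COMMENT mode (now at pos=8)
pos=9: enter COMMENT mode (saw '/*')
exit COMMENT mode (now at pos=16)
pos=16: enter COMMENT mode (saw '/*')
exit COMMENT mode (now at pos=24)
pos=25: emit MINUS '-'
pos=26: enter COMMENT mode (saw '/*')
exit COMMENT mode (now at pos=34)
pos=35: emit LPAREN '('
pos=37: enter COMMENT mode (saw '/*')
exit COMMENT mode (now at pos=52)
DONE. 2 tokens: [MINUS, LPAREN]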